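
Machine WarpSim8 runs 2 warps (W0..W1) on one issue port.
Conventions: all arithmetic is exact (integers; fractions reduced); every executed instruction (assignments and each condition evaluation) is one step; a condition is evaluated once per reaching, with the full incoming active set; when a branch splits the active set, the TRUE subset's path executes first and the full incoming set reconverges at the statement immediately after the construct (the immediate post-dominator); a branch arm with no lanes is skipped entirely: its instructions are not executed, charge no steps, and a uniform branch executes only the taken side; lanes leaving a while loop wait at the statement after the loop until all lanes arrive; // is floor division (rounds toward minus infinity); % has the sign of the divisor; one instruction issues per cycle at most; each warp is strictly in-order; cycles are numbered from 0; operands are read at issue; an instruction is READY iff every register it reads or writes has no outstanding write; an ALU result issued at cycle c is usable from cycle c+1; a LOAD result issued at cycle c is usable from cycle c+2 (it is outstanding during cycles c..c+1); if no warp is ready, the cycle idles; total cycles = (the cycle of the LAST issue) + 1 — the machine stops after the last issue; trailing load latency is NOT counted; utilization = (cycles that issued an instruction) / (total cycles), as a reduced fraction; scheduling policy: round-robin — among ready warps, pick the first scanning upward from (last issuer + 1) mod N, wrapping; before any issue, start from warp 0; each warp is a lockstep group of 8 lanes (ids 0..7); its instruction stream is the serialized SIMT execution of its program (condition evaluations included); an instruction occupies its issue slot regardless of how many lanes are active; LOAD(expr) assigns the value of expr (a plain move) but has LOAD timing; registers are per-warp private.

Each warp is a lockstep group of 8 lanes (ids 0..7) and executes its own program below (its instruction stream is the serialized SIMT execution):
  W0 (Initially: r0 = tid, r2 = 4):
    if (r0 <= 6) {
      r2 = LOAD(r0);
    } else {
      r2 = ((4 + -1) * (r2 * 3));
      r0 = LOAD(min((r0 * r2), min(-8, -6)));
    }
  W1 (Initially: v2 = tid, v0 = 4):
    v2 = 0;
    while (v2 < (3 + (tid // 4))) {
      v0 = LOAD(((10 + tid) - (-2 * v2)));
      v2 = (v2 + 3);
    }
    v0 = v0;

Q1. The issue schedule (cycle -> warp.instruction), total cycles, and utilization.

cycle 0: W0.I0
cycle 1: W1.I0
cycle 2: W0.I1
cycle 3: W1.I1
cycle 4: W0.I2
cycle 5: W1.I2
cycle 6: W0.I3
cycle 7: W1.I3
cycle 8: W1.I4
cycle 9: W1.I5
cycle 10: W1.I6
cycle 11: W1.I7
cycle 12: W1.I8

Answer: 13 cycles, utilization 1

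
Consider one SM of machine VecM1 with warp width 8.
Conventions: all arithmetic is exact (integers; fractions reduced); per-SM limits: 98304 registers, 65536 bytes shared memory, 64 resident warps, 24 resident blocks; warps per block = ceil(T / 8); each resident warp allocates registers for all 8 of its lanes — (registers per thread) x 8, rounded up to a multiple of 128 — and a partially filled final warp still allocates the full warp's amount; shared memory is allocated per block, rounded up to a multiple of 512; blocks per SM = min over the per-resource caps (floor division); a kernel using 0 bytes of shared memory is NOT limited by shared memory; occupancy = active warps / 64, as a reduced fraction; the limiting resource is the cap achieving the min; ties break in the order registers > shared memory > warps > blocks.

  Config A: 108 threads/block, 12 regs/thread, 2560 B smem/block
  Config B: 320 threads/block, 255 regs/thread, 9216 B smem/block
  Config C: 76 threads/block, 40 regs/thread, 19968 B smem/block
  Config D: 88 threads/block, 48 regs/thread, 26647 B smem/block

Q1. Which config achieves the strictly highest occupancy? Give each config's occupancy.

occupancies: A 7/8, B 5/8, C 15/32, D 11/32

Answer: A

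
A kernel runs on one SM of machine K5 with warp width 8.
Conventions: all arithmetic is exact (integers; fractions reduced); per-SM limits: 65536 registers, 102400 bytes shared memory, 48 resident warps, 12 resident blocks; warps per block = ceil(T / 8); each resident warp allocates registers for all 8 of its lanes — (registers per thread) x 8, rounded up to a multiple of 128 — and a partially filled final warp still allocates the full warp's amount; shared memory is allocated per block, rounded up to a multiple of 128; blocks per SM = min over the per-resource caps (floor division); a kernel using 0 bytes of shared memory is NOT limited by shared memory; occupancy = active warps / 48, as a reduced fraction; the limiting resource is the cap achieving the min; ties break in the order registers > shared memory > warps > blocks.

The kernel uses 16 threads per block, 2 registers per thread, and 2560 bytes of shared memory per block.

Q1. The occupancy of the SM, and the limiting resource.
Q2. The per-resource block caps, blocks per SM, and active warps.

Answer: occupancy 1/2, limited by blocks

registers: 256 blocks
shared memory: 40 blocks
warps: 24 blocks
blocks: 12 blocks

Answer: 12 blocks, 24 active warps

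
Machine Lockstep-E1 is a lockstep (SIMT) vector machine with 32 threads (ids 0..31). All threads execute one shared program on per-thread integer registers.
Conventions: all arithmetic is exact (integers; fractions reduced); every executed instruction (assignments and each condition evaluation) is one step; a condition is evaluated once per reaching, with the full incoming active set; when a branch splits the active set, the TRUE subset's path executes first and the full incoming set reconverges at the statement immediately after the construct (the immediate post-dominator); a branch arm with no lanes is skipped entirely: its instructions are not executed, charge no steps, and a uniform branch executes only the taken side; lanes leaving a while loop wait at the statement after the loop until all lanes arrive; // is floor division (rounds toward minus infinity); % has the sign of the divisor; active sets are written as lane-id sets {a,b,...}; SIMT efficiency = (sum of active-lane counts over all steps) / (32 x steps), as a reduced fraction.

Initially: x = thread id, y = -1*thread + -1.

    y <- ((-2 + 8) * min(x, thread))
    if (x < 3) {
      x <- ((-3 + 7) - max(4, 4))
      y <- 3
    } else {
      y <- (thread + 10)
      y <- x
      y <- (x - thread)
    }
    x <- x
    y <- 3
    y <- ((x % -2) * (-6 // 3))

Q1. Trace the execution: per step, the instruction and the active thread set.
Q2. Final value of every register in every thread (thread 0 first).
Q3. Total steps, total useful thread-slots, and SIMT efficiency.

step 0: y <- ((-2 + 8) * min(x, thread)) {0,1,2,3,4,5,6,7,8,9,10,11,12,13,14,15,16,17,18,19,20,21,22,23,24,25,26,27,28,29,30,31}
step 1: eval (x < 3)                 {0,1,2,3,4,5,6,7,8,9,10,11,12,13,14,15,16,17,18,19,20,21,22,23,24,25,26,27,28,29,30,31}
step 2: x <- ((-3 + 7) - max(4, 4))  {0,1,2}
step 3: y <- 3                       {0,1,2}
step 4: y <- (thread + 10)           {3,4,5,6,7,8,9,10,11,12,13,14,15,16,17,18,19,20,21,22,23,24,25,26,27,28,29,30,31}
step 5: y <- x                       {3,4,5,6,7,8,9,10,11,12,13,14,15,16,17,18,19,20,21,22,23,24,25,26,27,28,29,30,31}
step 6: y <- (x - thread)            {3,4,5,6,7,8,9,10,11,12,13,14,15,16,17,18,19,20,21,22,23,24,25,26,27,28,29,30,31}
step 7: x <- x                       {0,1,2,3,4,5,6,7,8,9,10,11,12,13,14,15,16,17,18,19,20,21,22,23,24,25,26,27,28,29,30,31}
step 8: y <- 3                       {0,1,2,3,4,5,6,7,8,9,10,11,12,13,14,15,16,17,18,19,20,21,22,23,24,25,26,27,28,29,30,31}
step 9: y <- ((x % -2) * (-6 // 3))  {0,1,2,3,4,5,6,7,8,9,10,11,12,13,14,15,16,17,18,19,20,21,22,23,24,25,26,27,28,29,30,31}

Answer: 10 steps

x: 0,0,0,3,4,5,6,7,8,9,10,11,12,13,14,15,16,17,18,19,20,21,22,23,24,25,26,27,28,29,30,31
y: 0,0,0,2,0,2,0,2,0,2,0,2,0,2,0,2,0,2,0,2,0,2,0,2,0,2,0,2,0,2,0,2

steps = 10; useful = 253; efficiency = 253/320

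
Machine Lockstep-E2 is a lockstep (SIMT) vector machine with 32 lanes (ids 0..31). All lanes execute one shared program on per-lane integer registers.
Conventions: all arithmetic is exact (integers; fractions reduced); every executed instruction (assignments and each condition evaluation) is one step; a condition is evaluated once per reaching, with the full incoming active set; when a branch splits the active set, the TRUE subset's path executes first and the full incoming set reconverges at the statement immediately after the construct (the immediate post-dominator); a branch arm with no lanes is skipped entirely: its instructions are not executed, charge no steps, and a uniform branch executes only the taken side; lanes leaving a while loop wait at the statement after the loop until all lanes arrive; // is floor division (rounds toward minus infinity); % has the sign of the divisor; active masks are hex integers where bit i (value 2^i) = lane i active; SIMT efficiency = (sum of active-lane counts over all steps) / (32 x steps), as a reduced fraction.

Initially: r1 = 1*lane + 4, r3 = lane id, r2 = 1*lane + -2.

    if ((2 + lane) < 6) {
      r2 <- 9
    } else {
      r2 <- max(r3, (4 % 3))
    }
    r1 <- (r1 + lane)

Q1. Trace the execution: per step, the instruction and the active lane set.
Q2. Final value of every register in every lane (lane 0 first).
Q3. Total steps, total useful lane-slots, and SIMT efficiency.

step 0: eval ((2 + lane) < 6)        0xffffffff
step 1: r2 <- 9                      0x0000000f
step 2: r2 <- max(r3, (4 % 3))       0xfffffff0
step 3: r1 <- (r1 + lane)            0xffffffff

Answer: 4 steps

r1: 4,6,8,10,12,14,16,18,20,22,24,26,28,30,32,34,36,38,40,42,44,46,48,50,52,54,56,58,60,62,64,66
r3: 0,1,2,3,4,5,6,7,8,9,10,11,12,13,14,15,16,17,18,19,20,21,22,23,24,25,26,27,28,29,30,31
r2: 9,9,9,9,4,5,6,7,8,9,10,11,12,13,14,15,16,17,18,19,20,21,22,23,24,25,26,27,28,29,30,31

steps = 4; useful = 96; efficiency = 96/128 = 3/4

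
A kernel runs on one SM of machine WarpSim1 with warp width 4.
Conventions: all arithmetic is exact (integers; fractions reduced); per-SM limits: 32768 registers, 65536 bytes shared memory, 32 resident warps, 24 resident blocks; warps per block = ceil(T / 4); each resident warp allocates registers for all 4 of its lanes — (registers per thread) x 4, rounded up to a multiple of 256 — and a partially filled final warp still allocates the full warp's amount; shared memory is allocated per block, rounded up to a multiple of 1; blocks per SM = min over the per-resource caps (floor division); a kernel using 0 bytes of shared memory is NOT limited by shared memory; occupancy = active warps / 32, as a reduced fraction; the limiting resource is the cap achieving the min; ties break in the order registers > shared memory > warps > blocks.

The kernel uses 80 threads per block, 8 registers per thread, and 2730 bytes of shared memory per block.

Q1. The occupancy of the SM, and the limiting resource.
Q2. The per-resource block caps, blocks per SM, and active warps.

Answer: occupancy 5/8, limited by warps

registers: 6 blocks
shared memory: 24 blocks
warps: 1 block
blocks: 24 blocks

Answer: 1 block, 20 active warps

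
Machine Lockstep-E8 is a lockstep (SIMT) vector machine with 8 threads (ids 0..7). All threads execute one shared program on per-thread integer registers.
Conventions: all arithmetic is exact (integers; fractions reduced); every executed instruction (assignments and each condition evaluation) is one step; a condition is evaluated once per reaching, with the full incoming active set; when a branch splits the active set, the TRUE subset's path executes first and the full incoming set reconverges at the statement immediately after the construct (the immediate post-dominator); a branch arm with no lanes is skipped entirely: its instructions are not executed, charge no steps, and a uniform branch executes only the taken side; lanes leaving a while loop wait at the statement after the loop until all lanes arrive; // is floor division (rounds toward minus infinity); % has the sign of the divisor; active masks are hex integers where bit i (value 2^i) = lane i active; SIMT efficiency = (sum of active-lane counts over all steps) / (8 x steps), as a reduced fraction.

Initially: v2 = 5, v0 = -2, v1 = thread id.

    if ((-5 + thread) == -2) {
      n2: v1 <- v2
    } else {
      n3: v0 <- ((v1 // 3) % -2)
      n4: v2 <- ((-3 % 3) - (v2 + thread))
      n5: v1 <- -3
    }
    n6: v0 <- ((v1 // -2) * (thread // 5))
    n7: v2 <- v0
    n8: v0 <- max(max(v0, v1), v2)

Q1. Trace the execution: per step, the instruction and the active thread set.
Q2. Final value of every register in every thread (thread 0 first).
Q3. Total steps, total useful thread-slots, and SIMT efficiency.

step 0: eval ((-5 + thread) == -2)   0xff
step 1: v1 <- v2                     0x08
step 2: v0 <- ((v1 // 3) % -2)       0xf7
step 3: v2 <- ((-3 % 3) - (v2 + thread)) 0xf7
step 4: v1 <- -3                     0xf7
step 5: v0 <- ((v1 // -2) * (thread // 5)) 0xff
step 6: v2 <- v0                     0xff
step 7: v0 <- max(max(v0, v1), v2)   0xff

Answer: 8 steps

v2: 0,0,0,0,0,1,1,1
v0: 0,0,0,5,0,1,1,1
v1: -3,-3,-3,5,-3,-3,-3,-3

steps = 8; useful = 54; efficiency = 54/64 = 27/32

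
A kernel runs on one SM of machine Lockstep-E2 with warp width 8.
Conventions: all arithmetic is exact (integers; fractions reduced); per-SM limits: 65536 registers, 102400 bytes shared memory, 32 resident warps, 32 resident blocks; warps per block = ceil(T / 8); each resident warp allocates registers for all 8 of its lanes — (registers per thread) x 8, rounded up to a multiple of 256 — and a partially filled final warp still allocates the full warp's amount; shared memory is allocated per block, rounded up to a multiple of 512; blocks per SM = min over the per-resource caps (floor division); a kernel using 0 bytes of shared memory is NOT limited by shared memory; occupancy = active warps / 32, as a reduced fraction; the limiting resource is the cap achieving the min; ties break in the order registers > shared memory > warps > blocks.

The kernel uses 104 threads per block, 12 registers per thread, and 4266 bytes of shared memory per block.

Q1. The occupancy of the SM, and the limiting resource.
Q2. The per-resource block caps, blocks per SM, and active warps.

Answer: occupancy 13/16, limited by warps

registers: 19 blocks
shared memory: 22 blocks
warps: 2 blocks
blocks: 32 blocks

Answer: 2 blocks, 26 active warps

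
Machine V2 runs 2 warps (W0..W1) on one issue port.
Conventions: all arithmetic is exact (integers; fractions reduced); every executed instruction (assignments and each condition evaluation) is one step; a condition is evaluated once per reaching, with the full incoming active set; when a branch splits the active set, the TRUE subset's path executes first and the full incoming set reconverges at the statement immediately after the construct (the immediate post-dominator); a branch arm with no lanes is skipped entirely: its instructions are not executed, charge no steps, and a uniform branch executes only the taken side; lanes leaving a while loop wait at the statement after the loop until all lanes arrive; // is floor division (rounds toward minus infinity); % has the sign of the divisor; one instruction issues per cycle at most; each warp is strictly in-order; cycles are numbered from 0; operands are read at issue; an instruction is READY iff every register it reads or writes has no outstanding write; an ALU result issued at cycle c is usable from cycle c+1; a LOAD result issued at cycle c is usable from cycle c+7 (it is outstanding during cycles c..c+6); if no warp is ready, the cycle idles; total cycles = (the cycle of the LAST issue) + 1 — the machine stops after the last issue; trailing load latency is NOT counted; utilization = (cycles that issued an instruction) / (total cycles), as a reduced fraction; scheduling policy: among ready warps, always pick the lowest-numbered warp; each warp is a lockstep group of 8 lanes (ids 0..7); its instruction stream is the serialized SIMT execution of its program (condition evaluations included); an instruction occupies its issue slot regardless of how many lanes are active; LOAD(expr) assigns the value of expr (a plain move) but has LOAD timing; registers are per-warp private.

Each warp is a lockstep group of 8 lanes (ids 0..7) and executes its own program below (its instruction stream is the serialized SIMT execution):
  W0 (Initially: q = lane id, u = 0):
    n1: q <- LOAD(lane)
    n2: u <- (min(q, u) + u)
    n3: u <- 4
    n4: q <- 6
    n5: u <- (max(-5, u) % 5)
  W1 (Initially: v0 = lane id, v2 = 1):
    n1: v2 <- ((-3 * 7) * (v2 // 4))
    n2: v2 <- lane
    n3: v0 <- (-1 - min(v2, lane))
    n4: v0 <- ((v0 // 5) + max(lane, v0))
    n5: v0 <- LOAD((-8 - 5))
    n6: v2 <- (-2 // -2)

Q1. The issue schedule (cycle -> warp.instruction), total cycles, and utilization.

cycle 0: W0.I0
cycle 1: W1.I0
cycle 2: W1.I1
cycle 3: W1.I2
cycle 4: W1.I3
cycle 5: W1.I4
cycle 6: W1.I5
cycle 7: W0.I1
cycle 8: W0.I2
cycle 9: W0.I3
cycle 10: W0.I4

Answer: 11 cycles, utilization 1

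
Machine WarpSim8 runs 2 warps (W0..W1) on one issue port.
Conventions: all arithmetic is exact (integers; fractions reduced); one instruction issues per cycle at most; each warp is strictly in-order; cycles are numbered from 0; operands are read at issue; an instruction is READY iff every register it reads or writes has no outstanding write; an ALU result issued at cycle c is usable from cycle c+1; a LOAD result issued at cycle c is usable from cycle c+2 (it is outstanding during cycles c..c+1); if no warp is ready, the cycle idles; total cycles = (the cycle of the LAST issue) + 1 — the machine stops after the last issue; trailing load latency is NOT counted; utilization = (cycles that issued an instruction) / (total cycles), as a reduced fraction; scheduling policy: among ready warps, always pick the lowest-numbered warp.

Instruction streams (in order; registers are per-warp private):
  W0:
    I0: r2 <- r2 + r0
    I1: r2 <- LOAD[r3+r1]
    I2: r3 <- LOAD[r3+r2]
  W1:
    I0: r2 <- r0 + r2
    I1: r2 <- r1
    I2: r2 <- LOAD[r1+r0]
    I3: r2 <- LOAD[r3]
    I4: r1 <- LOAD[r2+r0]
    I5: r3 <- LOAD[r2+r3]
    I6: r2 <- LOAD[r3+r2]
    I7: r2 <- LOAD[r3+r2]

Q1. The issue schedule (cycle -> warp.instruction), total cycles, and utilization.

cycle 0: W0.I0
cycle 1: W0.I1
cycle 2: W1.I0
cycle 3: W0.I2
cycle 4: W1.I1
cycle 5: W1.I2
cycle 6: idle
cycle 7: W1.I3
cycle 8: idle
cycle 9: W1.I4
cycle 10: W1.I5
cycle 11: idle
cycle 12: W1.I6
cycle 13: idle
cycle 14: W1.I7

Answer: 15 cycles, utilization 11/15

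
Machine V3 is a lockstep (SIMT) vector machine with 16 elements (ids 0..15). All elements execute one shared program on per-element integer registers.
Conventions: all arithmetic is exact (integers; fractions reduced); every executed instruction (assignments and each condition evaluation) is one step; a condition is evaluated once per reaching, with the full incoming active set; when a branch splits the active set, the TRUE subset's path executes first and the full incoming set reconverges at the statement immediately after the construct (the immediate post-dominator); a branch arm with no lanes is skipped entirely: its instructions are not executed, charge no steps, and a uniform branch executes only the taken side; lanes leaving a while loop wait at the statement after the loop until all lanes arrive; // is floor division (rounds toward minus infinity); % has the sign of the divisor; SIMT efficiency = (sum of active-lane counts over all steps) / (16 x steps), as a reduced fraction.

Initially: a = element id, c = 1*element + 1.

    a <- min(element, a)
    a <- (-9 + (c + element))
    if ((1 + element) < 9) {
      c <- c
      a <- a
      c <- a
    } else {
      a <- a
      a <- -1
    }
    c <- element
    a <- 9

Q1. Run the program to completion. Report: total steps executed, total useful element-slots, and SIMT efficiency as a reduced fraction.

Answer: 10 steps, 120 useful, 3/4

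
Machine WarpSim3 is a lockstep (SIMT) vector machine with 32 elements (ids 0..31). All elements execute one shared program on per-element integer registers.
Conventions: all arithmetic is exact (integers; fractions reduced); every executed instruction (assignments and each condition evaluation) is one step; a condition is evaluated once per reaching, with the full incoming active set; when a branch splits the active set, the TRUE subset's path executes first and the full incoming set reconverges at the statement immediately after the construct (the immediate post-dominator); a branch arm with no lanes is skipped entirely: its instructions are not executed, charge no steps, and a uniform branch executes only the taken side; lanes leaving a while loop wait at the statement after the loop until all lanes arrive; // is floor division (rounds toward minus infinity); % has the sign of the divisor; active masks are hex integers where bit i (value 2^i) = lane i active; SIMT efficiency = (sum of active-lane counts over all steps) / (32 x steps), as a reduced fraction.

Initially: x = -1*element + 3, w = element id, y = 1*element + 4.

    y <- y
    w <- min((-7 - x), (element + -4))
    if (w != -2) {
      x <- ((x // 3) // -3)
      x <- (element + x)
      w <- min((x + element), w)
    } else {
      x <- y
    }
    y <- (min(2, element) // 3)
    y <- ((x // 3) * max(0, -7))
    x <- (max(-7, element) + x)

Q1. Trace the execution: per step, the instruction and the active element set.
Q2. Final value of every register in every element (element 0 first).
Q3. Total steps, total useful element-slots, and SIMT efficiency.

step 0: y <- y                       0xffffffff
step 1: w <- min((-7 - x), (element + -4)) 0xffffffff
step 2: eval (w != -2)               0xffffffff
step 3: x <- ((x // 3) // -3)        0xfffffeff
step 4: x <- (element + x)           0xfffffeff
step 5: w <- min((x + element), w)   0xfffffeff
step 6: x <- y                       0x00000100
step 7: y <- (min(2, element) // 3)  0xffffffff
step 8: y <- ((x // 3) * max(0, -7)) 0xffffffff
step 9: x <- (max(-7, element) + x)  0xffffffff

Answer: 10 steps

x: -1,2,4,6,8,10,12,14,20,18,21,23,25,27,29,31,33,35,37,40,42,44,46,48,50,52,54,56,59,61,63,65
w: -10,-9,-8,-7,-6,-5,-4,-3,-2,-1,0,1,2,3,4,5,6,7,8,9,10,11,12,13,14,15,16,17,18,19,20,21
y: 0,0,0,0,0,0,0,0,0,0,0,0,0,0,0,0,0,0,0,0,0,0,0,0,0,0,0,0,0,0,0,0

steps = 10; useful = 286; efficiency = 286/320 = 143/160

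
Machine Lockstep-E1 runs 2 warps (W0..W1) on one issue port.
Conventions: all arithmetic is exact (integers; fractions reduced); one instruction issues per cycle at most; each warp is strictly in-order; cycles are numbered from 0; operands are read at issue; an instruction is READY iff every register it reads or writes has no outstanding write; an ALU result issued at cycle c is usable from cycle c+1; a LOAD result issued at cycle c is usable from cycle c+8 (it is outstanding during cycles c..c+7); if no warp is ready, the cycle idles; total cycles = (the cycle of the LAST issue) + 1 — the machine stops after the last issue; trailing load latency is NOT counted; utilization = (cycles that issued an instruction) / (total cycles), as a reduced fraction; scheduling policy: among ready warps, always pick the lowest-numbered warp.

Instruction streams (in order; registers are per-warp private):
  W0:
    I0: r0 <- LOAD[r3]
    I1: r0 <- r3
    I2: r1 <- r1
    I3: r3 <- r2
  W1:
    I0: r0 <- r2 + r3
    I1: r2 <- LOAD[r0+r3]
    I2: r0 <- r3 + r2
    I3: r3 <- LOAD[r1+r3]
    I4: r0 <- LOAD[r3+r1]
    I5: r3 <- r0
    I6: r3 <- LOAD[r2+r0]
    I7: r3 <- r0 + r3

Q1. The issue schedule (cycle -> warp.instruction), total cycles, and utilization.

cycle 0: W0.I0
cycle 1: W1.I0
cycle 2: W1.I1
cycle 3: idle
cycle 4: idle
cycle 5: idle
cycle 6: idle
cycle 7: idle
cycle 8: W0.I1
cycle 9: W0.I2
cycle 10: W0.I3
cycle 11: W1.I2
cycle 12: W1.I3
cycle 13: idle
cycle 14: idle
cycle 15: idle
cycle 16: idle
cycle 17: idle
cycle 18: idle
cycle 19: idle
cycle 20: W1.I4
cycle 21: idle
cycle 22: idle
cycle 23: idle
cycle 24: idle
cycle 25: idle
cycle 26: idle
cycle 27: idle
cycle 28: W1.I5
cycle 29: W1.I6
cycle 30: idle
cycle 31: idle
cycle 32: idle
cycle 33: idle
cycle 34: idle
cycle 35: idle
cycle 36: idle
cycle 37: W1.I7

Answer: 38 cycles, utilization 6/19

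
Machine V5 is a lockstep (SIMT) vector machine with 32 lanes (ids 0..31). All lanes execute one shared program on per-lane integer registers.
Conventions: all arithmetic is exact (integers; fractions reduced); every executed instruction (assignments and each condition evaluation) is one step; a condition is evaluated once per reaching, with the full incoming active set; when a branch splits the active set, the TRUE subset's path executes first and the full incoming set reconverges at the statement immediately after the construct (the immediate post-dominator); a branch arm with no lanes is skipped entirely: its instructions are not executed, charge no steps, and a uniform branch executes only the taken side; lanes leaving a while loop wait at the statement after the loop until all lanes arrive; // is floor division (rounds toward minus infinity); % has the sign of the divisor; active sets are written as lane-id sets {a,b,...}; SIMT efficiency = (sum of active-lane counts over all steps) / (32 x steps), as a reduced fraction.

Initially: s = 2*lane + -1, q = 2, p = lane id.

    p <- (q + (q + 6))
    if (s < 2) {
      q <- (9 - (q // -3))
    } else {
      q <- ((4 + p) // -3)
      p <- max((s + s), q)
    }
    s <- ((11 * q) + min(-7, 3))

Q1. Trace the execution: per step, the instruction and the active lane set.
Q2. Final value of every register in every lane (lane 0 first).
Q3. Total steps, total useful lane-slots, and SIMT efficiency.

step 0: p <- (q + (q + 6))           {0,1,2,3,4,5,6,7,8,9,10,11,12,13,14,15,16,17,18,19,20,21,22,23,24,25,26,27,28,29,30,31}
step 1: eval (s < 2)                 {0,1,2,3,4,5,6,7,8,9,10,11,12,13,14,15,16,17,18,19,20,21,22,23,24,25,26,27,28,29,30,31}
step 2: q <- (9 - (q // -3))         {0,1}
step 3: q <- ((4 + p) // -3)         {2,3,4,5,6,7,8,9,10,11,12,13,14,15,16,17,18,19,20,21,22,23,24,25,26,27,28,29,30,31}
step 4: p <- max((s + s), q)         {2,3,4,5,6,7,8,9,10,11,12,13,14,15,16,17,18,19,20,21,22,23,24,25,26,27,28,29,30,31}
step 5: s <- ((11 * q) + min(-7, 3)) {0,1,2,3,4,5,6,7,8,9,10,11,12,13,14,15,16,17,18,19,20,21,22,23,24,25,26,27,28,29,30,31}

Answer: 6 steps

s: 103,103,-62,-62,-62,-62,-62,-62,-62,-62,-62,-62,-62,-62,-62,-62,-62,-62,-62,-62,-62,-62,-62,-62,-62,-62,-62,-62,-62,-62,-62,-62
q: 10,10,-5,-5,-5,-5,-5,-5,-5,-5,-5,-5,-5,-5,-5,-5,-5,-5,-5,-5,-5,-5,-5,-5,-5,-5,-5,-5,-5,-5,-5,-5
p: 10,10,6,10,14,18,22,26,30,34,38,42,46,50,54,58,62,66,70,74,78,82,86,90,94,98,102,106,110,114,118,122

steps = 6; useful = 158; efficiency = 158/192 = 79/96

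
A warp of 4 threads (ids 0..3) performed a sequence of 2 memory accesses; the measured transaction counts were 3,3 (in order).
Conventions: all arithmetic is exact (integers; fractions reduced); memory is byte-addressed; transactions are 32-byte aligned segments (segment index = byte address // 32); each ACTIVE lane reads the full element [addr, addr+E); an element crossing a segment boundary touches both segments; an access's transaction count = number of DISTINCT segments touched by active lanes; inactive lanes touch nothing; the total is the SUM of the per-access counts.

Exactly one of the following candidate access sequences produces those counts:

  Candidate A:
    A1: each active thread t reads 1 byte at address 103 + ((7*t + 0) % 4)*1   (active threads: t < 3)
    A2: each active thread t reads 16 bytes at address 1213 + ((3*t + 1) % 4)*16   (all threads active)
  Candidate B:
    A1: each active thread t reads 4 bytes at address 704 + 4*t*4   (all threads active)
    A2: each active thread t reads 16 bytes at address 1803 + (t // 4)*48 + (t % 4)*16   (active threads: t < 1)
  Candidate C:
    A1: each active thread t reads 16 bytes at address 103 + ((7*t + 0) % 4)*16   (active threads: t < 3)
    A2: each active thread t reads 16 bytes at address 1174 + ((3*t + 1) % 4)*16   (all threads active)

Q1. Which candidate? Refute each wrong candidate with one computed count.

A: A1 gives 1 transaction, not 3
B: A1 gives 2 transactions, not 3
C: all counts match (3,3)

Answer: C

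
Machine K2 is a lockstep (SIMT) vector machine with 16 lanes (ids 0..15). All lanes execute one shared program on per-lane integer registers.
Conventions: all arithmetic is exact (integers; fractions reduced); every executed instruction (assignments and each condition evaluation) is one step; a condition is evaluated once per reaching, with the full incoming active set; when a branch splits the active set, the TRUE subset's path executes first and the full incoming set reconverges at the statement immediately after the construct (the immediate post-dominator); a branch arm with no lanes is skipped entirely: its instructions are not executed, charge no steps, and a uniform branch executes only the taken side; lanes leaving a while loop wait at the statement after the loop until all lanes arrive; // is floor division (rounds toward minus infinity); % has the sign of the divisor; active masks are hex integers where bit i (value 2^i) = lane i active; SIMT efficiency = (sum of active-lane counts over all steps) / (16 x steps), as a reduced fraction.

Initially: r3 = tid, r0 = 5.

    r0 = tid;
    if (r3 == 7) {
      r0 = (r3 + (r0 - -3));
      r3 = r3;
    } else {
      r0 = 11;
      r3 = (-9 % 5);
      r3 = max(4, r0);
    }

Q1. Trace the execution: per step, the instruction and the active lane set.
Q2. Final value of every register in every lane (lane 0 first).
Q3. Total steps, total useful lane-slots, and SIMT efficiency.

step 0: r0 <- tid                    0xffff
step 1: eval (r3 == 7)               0xffff
step 2: r0 <- (r3 + (r0 - -3))       0x0080
step 3: r3 <- r3                     0x0080
step 4: r0 <- 11                     0xff7f
step 5: r3 <- (-9 % 5)               0xff7f
step 6: r3 <- max(4, r0)             0xff7f

Answer: 7 steps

r3: 11,11,11,11,11,11,11,7,11,11,11,11,11,11,11,11
r0: 11,11,11,11,11,11,11,17,11,11,11,11,11,11,11,11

steps = 7; useful = 79; efficiency = 79/112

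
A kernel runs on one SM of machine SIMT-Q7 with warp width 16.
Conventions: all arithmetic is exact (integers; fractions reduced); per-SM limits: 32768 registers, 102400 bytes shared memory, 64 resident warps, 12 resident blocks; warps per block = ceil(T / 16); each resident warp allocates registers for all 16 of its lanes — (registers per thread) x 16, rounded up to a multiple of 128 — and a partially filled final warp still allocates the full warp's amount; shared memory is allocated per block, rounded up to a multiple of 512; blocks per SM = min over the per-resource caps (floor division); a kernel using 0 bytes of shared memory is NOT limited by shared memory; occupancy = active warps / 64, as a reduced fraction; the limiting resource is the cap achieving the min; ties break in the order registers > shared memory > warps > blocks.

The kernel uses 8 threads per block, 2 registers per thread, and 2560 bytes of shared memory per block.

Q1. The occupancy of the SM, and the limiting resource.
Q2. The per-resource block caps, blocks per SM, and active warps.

Answer: occupancy 3/16, limited by blocks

registers: 256 blocks
shared memory: 40 blocks
warps: 64 blocks
blocks: 12 blocks

Answer: 12 blocks, 12 active warps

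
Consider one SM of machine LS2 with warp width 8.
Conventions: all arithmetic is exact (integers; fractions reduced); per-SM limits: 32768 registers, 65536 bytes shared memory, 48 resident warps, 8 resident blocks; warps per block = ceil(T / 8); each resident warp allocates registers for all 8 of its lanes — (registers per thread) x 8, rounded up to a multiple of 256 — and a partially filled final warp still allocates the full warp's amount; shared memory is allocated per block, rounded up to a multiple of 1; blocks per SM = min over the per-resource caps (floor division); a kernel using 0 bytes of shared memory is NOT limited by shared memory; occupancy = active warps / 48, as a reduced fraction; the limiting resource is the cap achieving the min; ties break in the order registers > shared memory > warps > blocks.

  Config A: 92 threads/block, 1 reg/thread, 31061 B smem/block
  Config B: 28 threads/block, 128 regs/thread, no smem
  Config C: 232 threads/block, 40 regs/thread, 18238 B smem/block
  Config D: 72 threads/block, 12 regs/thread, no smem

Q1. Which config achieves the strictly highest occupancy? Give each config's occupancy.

occupancies: A 1/2, B 2/3, C 29/48, D 15/16

Answer: D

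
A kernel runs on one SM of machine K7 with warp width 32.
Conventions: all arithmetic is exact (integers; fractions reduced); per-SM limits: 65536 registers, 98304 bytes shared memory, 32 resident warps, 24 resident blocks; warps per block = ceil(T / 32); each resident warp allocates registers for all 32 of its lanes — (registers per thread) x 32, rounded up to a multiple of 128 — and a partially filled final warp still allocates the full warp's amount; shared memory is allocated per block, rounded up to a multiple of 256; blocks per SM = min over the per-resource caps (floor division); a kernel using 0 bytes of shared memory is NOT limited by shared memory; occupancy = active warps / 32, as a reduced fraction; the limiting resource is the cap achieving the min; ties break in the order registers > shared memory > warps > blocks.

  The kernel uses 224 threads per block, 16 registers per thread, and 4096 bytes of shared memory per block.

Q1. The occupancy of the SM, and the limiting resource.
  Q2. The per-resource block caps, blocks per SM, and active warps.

Answer: occupancy 7/8, limited by warps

registers: 18 blocks
shared memory: 24 blocks
warps: 4 blocks
blocks: 24 blocks

Answer: 4 blocks, 28 active warps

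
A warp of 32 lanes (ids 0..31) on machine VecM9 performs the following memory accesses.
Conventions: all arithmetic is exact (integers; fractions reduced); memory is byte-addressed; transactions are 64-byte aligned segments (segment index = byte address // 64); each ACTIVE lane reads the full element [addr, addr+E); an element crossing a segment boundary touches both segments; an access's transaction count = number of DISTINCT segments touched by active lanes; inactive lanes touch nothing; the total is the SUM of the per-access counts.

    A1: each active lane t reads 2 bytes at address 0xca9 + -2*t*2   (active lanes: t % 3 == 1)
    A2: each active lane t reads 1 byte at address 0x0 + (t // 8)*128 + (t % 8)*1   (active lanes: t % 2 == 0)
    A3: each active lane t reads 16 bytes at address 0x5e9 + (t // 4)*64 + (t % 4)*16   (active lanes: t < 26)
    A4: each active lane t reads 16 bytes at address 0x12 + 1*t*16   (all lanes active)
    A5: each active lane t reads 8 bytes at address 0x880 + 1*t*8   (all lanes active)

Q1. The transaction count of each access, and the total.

A1: 3 transactions
A2: 4 transactions
A3: 8 transactions
A4: 9 transactions
A5: 4 transactions

Answer: 3,4,8,9,4; total 28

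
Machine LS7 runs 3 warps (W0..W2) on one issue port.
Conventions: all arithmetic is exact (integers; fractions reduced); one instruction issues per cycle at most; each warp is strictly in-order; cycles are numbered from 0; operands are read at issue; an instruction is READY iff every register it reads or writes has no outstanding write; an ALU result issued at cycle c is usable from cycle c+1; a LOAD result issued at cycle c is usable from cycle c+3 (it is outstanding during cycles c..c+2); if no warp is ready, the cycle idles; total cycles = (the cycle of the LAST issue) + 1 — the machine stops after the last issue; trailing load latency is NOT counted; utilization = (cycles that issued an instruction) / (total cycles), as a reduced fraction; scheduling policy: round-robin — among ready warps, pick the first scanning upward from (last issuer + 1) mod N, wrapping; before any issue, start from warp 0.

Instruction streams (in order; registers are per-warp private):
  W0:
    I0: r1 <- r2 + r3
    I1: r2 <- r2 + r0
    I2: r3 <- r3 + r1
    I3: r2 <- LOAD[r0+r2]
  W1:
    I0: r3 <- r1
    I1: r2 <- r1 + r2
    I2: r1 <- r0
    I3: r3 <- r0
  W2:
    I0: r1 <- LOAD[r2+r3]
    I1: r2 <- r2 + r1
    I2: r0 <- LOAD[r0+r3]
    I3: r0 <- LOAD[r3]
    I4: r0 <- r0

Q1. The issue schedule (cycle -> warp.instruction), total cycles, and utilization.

cycle 0: W0.I0
cycle 1: W1.I0
cycle 2: W2.I0
cycle 3: W0.I1
cycle 4: W1.I1
cycle 5: W2.I1
cycle 6: W0.I2
cycle 7: W1.I2
cycle 8: W2.I2
cycle 9: W0.I3
cycle 10: W1.I3
cycle 11: W2.I3
cycle 12: idle
cycle 13: idle
cycle 14: W2.I4

Answer: 15 cycles, utilization 13/15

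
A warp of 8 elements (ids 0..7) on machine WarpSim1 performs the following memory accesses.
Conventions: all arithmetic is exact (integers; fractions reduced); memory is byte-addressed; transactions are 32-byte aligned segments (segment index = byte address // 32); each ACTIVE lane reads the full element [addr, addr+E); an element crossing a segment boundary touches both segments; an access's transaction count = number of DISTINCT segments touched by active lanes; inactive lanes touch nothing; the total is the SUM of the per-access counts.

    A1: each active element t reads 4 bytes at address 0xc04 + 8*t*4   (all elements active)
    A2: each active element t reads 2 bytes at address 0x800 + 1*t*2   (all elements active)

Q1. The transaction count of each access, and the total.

A1: 8 transactions
A2: 1 transaction

Answer: 8,1; total 9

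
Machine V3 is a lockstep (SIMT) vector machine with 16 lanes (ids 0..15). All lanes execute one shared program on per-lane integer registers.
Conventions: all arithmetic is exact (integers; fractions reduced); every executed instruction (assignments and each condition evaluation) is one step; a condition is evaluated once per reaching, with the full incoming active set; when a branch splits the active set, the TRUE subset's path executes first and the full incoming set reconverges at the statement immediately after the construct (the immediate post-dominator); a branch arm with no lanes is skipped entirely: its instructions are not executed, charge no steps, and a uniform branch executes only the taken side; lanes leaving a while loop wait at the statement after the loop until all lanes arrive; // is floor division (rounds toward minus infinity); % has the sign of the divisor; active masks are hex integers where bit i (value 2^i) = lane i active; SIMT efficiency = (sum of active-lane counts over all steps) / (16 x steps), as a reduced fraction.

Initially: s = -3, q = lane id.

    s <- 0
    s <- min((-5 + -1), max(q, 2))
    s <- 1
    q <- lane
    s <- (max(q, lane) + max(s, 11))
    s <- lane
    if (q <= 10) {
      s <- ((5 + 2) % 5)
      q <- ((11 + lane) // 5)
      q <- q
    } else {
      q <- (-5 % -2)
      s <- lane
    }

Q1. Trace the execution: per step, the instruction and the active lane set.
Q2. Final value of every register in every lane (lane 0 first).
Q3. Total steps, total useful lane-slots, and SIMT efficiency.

step 0: s <- 0                       0xffff
step 1: s <- min((-5 + -1), max(q, 2)) 0xffff
step 2: s <- 1                       0xffff
step 3: q <- lane                    0xffff
step 4: s <- (max(q, lane) + max(s, 11)) 0xffff
step 5: s <- lane                    0xffff
step 6: eval (q <= 10)               0xffff
step 7: s <- ((5 + 2) % 5)           0x07ff
step 8: q <- ((11 + lane) // 5)      0x07ff
step 9: q <- q                       0x07ff
step 10: q <- (-5 % -2)               0xf800
step 11: s <- lane                    0xf800

Answer: 12 steps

s: 2,2,2,2,2,2,2,2,2,2,2,11,12,13,14,15
q: 2,2,2,2,3,3,3,3,3,4,4,-1,-1,-1,-1,-1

steps = 12; useful = 155; efficiency = 155/192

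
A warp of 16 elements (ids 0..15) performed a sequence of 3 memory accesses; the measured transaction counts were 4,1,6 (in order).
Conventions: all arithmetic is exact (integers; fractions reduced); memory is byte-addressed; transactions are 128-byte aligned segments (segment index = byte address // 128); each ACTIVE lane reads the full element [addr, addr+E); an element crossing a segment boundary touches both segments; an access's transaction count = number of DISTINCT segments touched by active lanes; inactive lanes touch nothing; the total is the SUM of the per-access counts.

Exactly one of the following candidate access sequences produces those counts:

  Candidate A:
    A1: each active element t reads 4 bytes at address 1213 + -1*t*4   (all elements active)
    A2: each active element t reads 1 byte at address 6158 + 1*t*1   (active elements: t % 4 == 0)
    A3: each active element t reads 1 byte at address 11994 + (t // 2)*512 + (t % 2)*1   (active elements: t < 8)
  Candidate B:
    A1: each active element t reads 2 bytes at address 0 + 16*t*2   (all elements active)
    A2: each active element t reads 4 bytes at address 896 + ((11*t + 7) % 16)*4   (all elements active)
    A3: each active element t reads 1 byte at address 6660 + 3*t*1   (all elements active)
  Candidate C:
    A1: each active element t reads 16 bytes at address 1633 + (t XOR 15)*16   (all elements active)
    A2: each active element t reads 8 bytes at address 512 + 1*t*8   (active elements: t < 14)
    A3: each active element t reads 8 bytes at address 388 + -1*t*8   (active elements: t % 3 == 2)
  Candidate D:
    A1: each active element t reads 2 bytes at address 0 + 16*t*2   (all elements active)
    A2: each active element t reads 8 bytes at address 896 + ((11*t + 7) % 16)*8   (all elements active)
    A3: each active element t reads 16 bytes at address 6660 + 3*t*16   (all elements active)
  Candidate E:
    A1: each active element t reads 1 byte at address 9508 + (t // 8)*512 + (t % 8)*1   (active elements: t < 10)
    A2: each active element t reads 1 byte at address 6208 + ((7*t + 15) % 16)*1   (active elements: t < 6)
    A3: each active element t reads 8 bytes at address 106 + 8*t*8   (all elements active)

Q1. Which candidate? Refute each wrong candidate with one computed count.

A: A1 gives 1 transaction, not 4
B: A3 gives 1 transaction, not 6
C: A1 gives 3 transactions, not 4
E: A1 gives 2 transactions, not 4
D: all counts match (4,1,6)

Answer: D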